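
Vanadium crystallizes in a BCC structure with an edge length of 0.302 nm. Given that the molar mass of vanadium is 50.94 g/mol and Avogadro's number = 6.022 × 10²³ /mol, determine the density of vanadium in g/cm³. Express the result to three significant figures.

A BCC unit cell contains Z = 2 atoms.
Cell volume: a³ = (0.302 nm)³ = (3.020 × 10^-8 cm)³ = 2.754 × 10^-23 cm³.
ρ = Z·M/(N_A·a³) = 2 × 50.94 / (6.022 × 10²³ × 2.754 × 10^-23) = 6.142 g/cm³.

6.14 g/cm³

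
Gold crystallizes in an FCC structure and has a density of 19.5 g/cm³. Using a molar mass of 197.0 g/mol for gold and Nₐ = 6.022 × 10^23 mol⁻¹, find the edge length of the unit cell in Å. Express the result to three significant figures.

With Z = 4 atoms per FCC cell, a³ = Z·M/(N_A·ρ) = 4 × 197.0 / (6.022 × 10²³ × 19.50 g/cm³) = 6.710 × 10^-23 cm³.
a = (6.710 × 10^-23)^(1/3) = 4.064 × 10^-8 cm = 4.06 Å.

4.06 Å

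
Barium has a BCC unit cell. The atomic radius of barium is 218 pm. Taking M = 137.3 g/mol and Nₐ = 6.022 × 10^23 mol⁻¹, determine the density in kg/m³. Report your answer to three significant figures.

3570 kg/m³

In a BCC lattice, atoms touch along the body diagonal, so √3·a = 4r, giving a = 503.4 pm = 5.034 × 10^-8 cm.
With Z = 2, ρ = Z·M/(N_A·a³) = 2 × 137.3 / (6.022 × 10²³ × 1.276 × 10^-22) = 3.573 g/cm³ = 3570 kg/m³.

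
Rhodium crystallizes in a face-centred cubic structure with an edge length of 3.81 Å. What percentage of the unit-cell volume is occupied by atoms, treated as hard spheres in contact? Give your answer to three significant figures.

In an FCC lattice atoms touch along the face diagonal, so √2·a = 4r, so r = 0.3536a = 1.347 Å.
Packing fraction = Z·(4/3)πr³ / a³ = 4 × (4/3)π × (1.347)³ / (3.81)³ = 0.7405 = 74.0%.

74.0%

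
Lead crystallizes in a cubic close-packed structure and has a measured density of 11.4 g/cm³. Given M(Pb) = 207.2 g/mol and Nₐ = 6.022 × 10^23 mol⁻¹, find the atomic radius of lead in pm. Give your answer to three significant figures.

For an FCC cell (Z = 4), a³ = Z·M/(N_A·ρ) = 4 × 207.2 / (6.022 × 10²³ × 11.40) = 1.207 × 10^-22 cm³, so a = 4.942 × 10^-8 cm = 494.2 pm.
Atoms touch along the face diagonal, so √2·a = 4r, so r = 0.3536 × a = 175 pm.

175 pm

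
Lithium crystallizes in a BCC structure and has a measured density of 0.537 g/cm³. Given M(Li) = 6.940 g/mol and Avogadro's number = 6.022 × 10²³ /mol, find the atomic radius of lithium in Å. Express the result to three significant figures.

1.52 Å

For a BCC cell (Z = 2), a³ = Z·M/(N_A·ρ) = 2 × 6.940 / (6.022 × 10²³ × 0.5370) = 4.292 × 10^-23 cm³, so a = 3.501 × 10^-8 cm = 3.501 Å.
Atoms touch along the body diagonal, so √3·a = 4r, so r = 0.4330 × a = 1.52 Å.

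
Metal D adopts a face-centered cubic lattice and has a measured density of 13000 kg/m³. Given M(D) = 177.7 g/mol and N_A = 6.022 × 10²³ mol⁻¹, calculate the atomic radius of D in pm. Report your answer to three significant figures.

159 pm

For an FCC cell (Z = 4), a³ = Z·M/(N_A·ρ) = 4 × 177.7 / (6.022 × 10²³ × 13.00) = 9.080 × 10^-23 cm³, so a = 4.495 × 10^-8 cm = 449.5 pm.
Atoms touch along the face diagonal, so √2·a = 4r, so r = 0.3536 × a = 159 pm.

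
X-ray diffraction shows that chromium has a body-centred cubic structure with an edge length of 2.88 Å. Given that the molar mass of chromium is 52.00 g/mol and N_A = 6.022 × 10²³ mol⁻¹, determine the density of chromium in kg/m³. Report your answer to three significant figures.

A BCC unit cell contains Z = 2 atoms.
Cell volume: a³ = (2.88 Å)³ = (2.880 × 10^-8 cm)³ = 2.389 × 10^-23 cm³.
ρ = Z·M/(N_A·a³) = 2 × 52.00 / (6.022 × 10²³ × 2.389 × 10^-23) = 7.230 g/cm³ = 7230 kg/m³.

7230 kg/m³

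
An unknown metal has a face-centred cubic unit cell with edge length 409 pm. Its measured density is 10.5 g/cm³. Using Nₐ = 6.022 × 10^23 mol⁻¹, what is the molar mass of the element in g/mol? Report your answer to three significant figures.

108 g/mol

An FCC cell has Z = 4 atoms; a = 4.090 × 10^-8 cm.
M = ρ·N_A·a³/Z = 10.5 × 6.022 × 10²³ × 6.842 × 10^-23 / 4 = 108 g/mol.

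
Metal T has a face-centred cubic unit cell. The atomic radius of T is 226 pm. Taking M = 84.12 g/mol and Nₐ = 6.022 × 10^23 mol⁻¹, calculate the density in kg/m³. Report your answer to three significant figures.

In an FCC lattice, atoms touch along the face diagonal, so √2·a = 4r, giving a = 639.2 pm = 6.392 × 10^-8 cm.
With Z = 4, ρ = Z·M/(N_A·a³) = 4 × 84.12 / (6.022 × 10²³ × 2.612 × 10^-22) = 2.139 g/cm³ = 2140 kg/m³.

2140 kg/m³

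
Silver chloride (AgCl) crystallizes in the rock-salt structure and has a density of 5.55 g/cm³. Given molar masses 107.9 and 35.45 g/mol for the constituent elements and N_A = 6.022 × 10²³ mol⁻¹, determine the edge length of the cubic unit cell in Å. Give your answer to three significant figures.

M(AgCl) = 143.35 g/mol; Z = 4 formula units per cell.
a³ = Z·M/(N_A·ρ) = 4 × 143.35 / (6.022 × 10²³ × 5.55) = 1.716 × 10^-22 cm³, so a = 5.557 × 10^-8 cm = 5.56 Å.

5.56 Å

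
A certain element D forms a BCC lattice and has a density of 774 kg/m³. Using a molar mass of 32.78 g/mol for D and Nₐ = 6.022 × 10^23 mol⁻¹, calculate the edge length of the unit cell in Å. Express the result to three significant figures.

With Z = 2 atoms per BCC cell, a³ = Z·M/(N_A·ρ) = 2 × 32.78 / (6.022 × 10²³ × 0.7740 g/cm³) = 1.407 × 10^-22 cm³.
a = (1.407 × 10^-22)^(1/3) = 5.201 × 10^-8 cm = 5.20 Å.

5.20 Å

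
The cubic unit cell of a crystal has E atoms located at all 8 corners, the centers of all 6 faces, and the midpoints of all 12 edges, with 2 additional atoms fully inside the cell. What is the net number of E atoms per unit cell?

Corner atoms are shared by 8 cells (1/8 each), face atoms by 2 (1/2 each), edge atoms by 4 (1/4 each), interior atoms are unshared.
Net atoms = 8 × 1/8 + 6 × 1/2 + 12 × 1/4 + 2 = 1 + 3 + 3 + 2 = 9.

9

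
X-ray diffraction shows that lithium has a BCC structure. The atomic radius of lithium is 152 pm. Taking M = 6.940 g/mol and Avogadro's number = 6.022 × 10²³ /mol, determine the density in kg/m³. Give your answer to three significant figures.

In a BCC lattice, atoms touch along the body diagonal, so √3·a = 4r, giving a = 351.0 pm = 3.510 × 10^-8 cm.
With Z = 2, ρ = Z·M/(N_A·a³) = 2 × 6.940 / (6.022 × 10²³ × 4.325 × 10^-23) = 0.5329 g/cm³ = 533 kg/m³.

533 kg/m³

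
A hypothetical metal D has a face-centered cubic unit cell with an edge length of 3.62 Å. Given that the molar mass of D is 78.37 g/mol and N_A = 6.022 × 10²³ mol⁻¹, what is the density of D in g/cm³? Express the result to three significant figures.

An FCC unit cell contains Z = 4 atoms.
Cell volume: a³ = (3.62 Å)³ = (3.620 × 10^-8 cm)³ = 4.744 × 10^-23 cm³.
ρ = Z·M/(N_A·a³) = 4 × 78.37 / (6.022 × 10²³ × 4.744 × 10^-23) = 10.97 g/cm³.

11.0 g/cm³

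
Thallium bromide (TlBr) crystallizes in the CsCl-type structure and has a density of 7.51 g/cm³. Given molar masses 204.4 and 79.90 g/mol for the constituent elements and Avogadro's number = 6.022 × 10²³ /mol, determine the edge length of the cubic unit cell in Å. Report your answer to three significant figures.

M(TlBr) = 284.3 g/mol; Z = 1 formula unit per cell.
a³ = Z·M/(N_A·ρ) = 1 × 284.3 / (6.022 × 10²³ × 7.51) = 6.286 × 10^-23 cm³, so a = 3.976 × 10^-8 cm = 3.98 Å.

3.98 Å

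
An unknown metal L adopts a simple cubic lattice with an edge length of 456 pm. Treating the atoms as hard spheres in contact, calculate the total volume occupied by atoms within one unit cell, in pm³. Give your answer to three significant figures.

4.96 × 10^7 pm³

In a simple cubic lattice atoms touch along the cell edge, so a = 2r, so r = 0.5000a = 228.0 pm.
V_atoms = Z × (4/3)πr³ = 1 × (4/3)π × (228.0)³ = 4.96 × 10^7 pm³.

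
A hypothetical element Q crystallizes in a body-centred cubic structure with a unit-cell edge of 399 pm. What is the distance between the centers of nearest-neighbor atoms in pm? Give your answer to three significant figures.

In a BCC structure, atoms touch along the body diagonal, so √3·a = 4r; the nearest-neighbor distance equals 2r = 0.8660·a.
d = 0.8660 × 399 = 346 pm.

346 pm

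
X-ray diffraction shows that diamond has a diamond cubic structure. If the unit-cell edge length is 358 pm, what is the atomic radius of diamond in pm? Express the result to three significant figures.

77.5 pm

In a diamond cubic lattice, nearest neighbors lie along the body diagonal with √3·a = 8r.
r = √3·a/8 = 1.7321 × 358 / 8 = 77.5 pm.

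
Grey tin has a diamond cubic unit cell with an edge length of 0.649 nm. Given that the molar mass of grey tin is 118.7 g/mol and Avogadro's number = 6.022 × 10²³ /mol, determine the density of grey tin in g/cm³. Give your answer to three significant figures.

A diamond cubic unit cell contains Z = 8 atoms.
Cell volume: a³ = (0.649 nm)³ = (6.490 × 10^-8 cm)³ = 2.734 × 10^-22 cm³.
ρ = Z·M/(N_A·a³) = 8 × 118.7 / (6.022 × 10²³ × 2.734 × 10^-22) = 5.769 g/cm³.

5.77 g/cm³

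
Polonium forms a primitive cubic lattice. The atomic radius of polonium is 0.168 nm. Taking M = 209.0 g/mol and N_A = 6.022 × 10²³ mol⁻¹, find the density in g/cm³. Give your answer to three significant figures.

9.15 g/cm³

In a simple cubic lattice, atoms touch along the cell edge, so a = 2r, giving a = 0.3360 nm = 3.360 × 10^-8 cm.
With Z = 1, ρ = Z·M/(N_A·a³) = 1 × 209.0 / (6.022 × 10²³ × 3.793 × 10^-23) = 9.149 g/cm³.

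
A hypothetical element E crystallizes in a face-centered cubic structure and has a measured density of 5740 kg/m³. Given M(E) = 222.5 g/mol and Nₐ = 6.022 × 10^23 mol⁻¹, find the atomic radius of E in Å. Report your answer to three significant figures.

2.25 Å

For an FCC cell (Z = 4), a³ = Z·M/(N_A·ρ) = 4 × 222.5 / (6.022 × 10²³ × 5.740) = 2.575 × 10^-22 cm³, so a = 6.362 × 10^-8 cm = 6.362 Å.
Atoms touch along the face diagonal, so √2·a = 4r, so r = 0.3536 × a = 2.25 Å.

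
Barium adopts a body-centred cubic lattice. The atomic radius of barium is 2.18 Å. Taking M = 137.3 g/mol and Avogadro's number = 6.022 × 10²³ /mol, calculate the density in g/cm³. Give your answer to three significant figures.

In a BCC lattice, atoms touch along the body diagonal, so √3·a = 4r, giving a = 5.034 Å = 5.034 × 10^-8 cm.
With Z = 2, ρ = Z·M/(N_A·a³) = 2 × 137.3 / (6.022 × 10²³ × 1.276 × 10^-22) = 3.573 g/cm³.

3.57 g/cm³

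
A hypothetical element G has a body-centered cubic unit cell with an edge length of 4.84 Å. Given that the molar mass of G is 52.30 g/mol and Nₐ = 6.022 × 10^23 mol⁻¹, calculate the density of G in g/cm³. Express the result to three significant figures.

1.53 g/cm³

A BCC unit cell contains Z = 2 atoms.
Cell volume: a³ = (4.84 Å)³ = (4.840 × 10^-8 cm)³ = 1.134 × 10^-22 cm³.
ρ = Z·M/(N_A·a³) = 2 × 52.30 / (6.022 × 10²³ × 1.134 × 10^-22) = 1.532 g/cm³.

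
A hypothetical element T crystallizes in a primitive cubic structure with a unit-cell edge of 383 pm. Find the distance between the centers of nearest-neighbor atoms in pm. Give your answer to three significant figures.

In a simple cubic structure, atoms touch along the cell edge, so a = 2r; the nearest-neighbor distance equals 2r = 1.000·a.
d = 1.000 × 383 = 383 pm.

383 pm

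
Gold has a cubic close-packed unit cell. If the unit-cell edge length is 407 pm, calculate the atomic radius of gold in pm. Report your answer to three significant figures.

144 pm

In an FCC lattice, atoms touch along the face diagonal, so √2·a = 4r.
r = √2·a/4 = 1.4142 × 407 / 4 = 144 pm.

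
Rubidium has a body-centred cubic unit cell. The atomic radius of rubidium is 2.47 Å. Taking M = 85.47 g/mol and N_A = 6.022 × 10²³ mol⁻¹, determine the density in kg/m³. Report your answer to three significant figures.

1530 kg/m³

In a BCC lattice, atoms touch along the body diagonal, so √3·a = 4r, giving a = 5.704 Å = 5.704 × 10^-8 cm.
With Z = 2, ρ = Z·M/(N_A·a³) = 2 × 85.47 / (6.022 × 10²³ × 1.856 × 10^-22) = 1.529 g/cm³ = 1530 kg/m³.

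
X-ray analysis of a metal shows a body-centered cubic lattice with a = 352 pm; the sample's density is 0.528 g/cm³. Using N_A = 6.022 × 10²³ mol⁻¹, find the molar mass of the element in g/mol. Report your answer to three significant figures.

6.93 g/mol

A BCC cell has Z = 2 atoms; a = 3.520 × 10^-8 cm.
M = ρ·N_A·a³/Z = 0.528 × 6.022 × 10²³ × 4.361 × 10^-23 / 2 = 6.93 g/mol.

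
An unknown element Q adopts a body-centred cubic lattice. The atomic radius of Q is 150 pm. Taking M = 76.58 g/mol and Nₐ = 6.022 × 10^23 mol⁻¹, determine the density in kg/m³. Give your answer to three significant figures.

In a BCC lattice, atoms touch along the body diagonal, so √3·a = 4r, giving a = 346.4 pm = 3.464 × 10^-8 cm.
With Z = 2, ρ = Z·M/(N_A·a³) = 2 × 76.58 / (6.022 × 10²³ × 4.157 × 10^-23) = 6.118 g/cm³ = 6120 kg/m³.

6120 kg/m³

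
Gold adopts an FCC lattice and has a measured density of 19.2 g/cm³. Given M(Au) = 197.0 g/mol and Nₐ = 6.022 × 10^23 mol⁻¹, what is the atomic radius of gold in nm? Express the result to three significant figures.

For an FCC cell (Z = 4), a³ = Z·M/(N_A·ρ) = 4 × 197.0 / (6.022 × 10²³ × 19.20) = 6.815 × 10^-23 cm³, so a = 4.085 × 10^-8 cm = 0.4085 nm.
Atoms touch along the face diagonal, so √2·a = 4r, so r = 0.3536 × a = 0.144 nm.

0.144 nm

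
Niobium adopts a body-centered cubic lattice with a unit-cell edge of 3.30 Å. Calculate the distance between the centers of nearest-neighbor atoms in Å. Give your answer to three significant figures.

In a BCC structure, atoms touch along the body diagonal, so √3·a = 4r; the nearest-neighbor distance equals 2r = 0.8660·a.
d = 0.8660 × 3.30 = 2.86 Å.

2.86 Å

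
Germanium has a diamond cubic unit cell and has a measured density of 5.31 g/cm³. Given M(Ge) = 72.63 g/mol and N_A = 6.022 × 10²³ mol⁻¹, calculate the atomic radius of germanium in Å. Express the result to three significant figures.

1.23 Å

For a diamond cubic cell (Z = 8), a³ = Z·M/(N_A·ρ) = 8 × 72.63 / (6.022 × 10²³ × 5.310) = 1.817 × 10^-22 cm³, so a = 5.664 × 10^-8 cm = 5.664 Å.
Nearest neighbors lie along the body diagonal with √3·a = 8r, so r = 0.2165 × a = 1.23 Å.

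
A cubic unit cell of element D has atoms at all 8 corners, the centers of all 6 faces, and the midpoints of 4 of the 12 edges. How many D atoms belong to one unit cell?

Corner atoms are shared by 8 cells (1/8 each), face atoms by 2 (1/2 each), edge atoms by 4 (1/4 each).
Net atoms = 8 × 1/8 + 6 × 1/2 + 4 × 1/4 = 1 + 3 + 1 = 5.

5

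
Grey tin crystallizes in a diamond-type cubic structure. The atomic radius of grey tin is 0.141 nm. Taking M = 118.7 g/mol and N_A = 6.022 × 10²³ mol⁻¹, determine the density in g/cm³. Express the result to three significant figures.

In a diamond cubic lattice, nearest neighbors lie along the body diagonal with √3·a = 8r, giving a = 0.6513 nm = 6.513 × 10^-8 cm.
With Z = 8, ρ = Z·M/(N_A·a³) = 8 × 118.7 / (6.022 × 10²³ × 2.762 × 10^-22) = 5.709 g/cm³.

5.71 g/cm³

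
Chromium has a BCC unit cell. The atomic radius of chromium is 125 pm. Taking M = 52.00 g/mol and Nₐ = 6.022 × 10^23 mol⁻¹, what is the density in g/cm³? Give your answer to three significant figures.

In a BCC lattice, atoms touch along the body diagonal, so √3·a = 4r, giving a = 288.7 pm = 2.887 × 10^-8 cm.
With Z = 2, ρ = Z·M/(N_A·a³) = 2 × 52.00 / (6.022 × 10²³ × 2.406 × 10^-23) = 7.179 g/cm³.

7.18 g/cm³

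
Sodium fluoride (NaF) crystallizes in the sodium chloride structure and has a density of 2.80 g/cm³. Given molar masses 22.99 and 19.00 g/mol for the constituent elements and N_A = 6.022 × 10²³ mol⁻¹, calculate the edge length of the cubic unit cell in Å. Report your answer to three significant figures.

M(NaF) = 41.99 g/mol; Z = 4 formula units per cell.
a³ = Z·M/(N_A·ρ) = 4 × 41.99 / (6.022 × 10²³ × 2.80) = 9.961 × 10^-23 cm³, so a = 4.636 × 10^-8 cm = 4.64 Å.

4.64 Å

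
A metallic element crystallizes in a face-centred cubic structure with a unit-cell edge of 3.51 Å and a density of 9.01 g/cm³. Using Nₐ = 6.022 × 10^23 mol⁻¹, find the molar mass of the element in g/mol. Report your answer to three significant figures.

An FCC cell has Z = 4 atoms; a = 3.510 × 10^-8 cm.
M = ρ·N_A·a³/Z = 9.01 × 6.022 × 10²³ × 4.324 × 10^-23 / 4 = 58.7 g/mol.

58.7 g/mol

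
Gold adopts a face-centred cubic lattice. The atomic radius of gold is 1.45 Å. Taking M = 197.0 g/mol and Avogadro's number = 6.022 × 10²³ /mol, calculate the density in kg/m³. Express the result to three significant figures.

19000 kg/m³

In an FCC lattice, atoms touch along the face diagonal, so √2·a = 4r, giving a = 4.101 Å = 4.101 × 10^-8 cm.
With Z = 4, ρ = Z·M/(N_A·a³) = 4 × 197.0 / (6.022 × 10²³ × 6.898 × 10^-23) = 18.97 g/cm³ = 19000 kg/m³.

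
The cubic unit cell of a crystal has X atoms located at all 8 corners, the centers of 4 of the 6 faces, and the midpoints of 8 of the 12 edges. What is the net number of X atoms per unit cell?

5

Corner atoms are shared by 8 cells (1/8 each), face atoms by 2 (1/2 each), edge atoms by 4 (1/4 each).
Net atoms = 8 × 1/8 + 4 × 1/2 + 8 × 1/4 = 1 + 2 + 2 = 5.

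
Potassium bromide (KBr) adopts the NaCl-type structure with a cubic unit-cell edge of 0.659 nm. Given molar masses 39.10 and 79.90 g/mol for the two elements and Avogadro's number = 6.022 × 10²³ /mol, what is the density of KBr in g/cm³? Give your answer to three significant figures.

The NaCl-type structure contains Z = 4 formula units per cell; M(KBr) = 39.10 + 79.90 = 119.0 g/mol.
a³ = (6.590 × 10^-8 cm)³ = 2.862 × 10^-22 cm³.
ρ = 4 × 119.0 / (6.022 × 10²³ × 2.862 × 10^-22) = 2.762 g/cm³.

2.76 g/cm³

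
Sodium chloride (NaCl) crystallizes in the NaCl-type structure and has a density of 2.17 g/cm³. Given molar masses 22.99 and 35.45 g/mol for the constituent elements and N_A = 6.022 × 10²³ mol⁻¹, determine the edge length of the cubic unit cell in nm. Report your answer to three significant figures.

M(NaCl) = 58.44 g/mol; Z = 4 formula units per cell.
a³ = Z·M/(N_A·ρ) = 4 × 58.44 / (6.022 × 10²³ × 2.17) = 1.789 × 10^-22 cm³, so a = 5.635 × 10^-8 cm = 0.563 nm.

0.563 nm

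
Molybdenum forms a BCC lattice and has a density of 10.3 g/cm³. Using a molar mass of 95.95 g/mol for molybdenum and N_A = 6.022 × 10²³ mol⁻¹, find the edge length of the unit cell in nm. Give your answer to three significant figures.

0.314 nm

With Z = 2 atoms per BCC cell, a³ = Z·M/(N_A·ρ) = 2 × 95.95 / (6.022 × 10²³ × 10.30 g/cm³) = 3.094 × 10^-23 cm³.
a = (3.094 × 10^-23)^(1/3) = 3.139 × 10^-8 cm = 0.314 nm.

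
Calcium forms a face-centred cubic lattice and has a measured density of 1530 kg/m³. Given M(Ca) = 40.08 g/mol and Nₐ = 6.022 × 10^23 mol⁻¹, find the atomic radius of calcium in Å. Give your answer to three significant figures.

1.97 Å

For an FCC cell (Z = 4), a³ = Z·M/(N_A·ρ) = 4 × 40.08 / (6.022 × 10²³ × 1.530) = 1.740 × 10^-22 cm³, so a = 5.583 × 10^-8 cm = 5.583 Å.
Atoms touch along the face diagonal, so √2·a = 4r, so r = 0.3536 × a = 1.97 Å.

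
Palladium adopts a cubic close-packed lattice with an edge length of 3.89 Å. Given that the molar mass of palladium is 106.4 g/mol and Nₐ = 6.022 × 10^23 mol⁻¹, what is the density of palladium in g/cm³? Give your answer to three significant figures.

An FCC unit cell contains Z = 4 atoms.
Cell volume: a³ = (3.89 Å)³ = (3.890 × 10^-8 cm)³ = 5.886 × 10^-23 cm³.
ρ = Z·M/(N_A·a³) = 4 × 106.4 / (6.022 × 10²³ × 5.886 × 10^-23) = 12.01 g/cm³.

12.0 g/cm³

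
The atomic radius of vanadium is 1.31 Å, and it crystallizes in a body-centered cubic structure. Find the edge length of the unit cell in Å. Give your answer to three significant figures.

3.03 Å

In a BCC lattice, atoms touch along the body diagonal, so √3·a = 4r.
a = 4r/√3 = 4 × 1.31 / 1.7321 = 3.03 Å.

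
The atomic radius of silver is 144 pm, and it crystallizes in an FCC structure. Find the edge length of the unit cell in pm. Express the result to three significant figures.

In an FCC lattice, atoms touch along the face diagonal, so √2·a = 4r.
a = 4r/√2 = 4 × 144 / 1.4142 = 407 pm.

407 pm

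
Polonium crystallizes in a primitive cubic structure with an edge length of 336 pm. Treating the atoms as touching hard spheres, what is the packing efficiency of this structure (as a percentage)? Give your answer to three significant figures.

In a simple cubic lattice atoms touch along the cell edge, so a = 2r, so r = 0.5000a = 168.0 pm.
Packing fraction = Z·(4/3)πr³ / a³ = 1 × (4/3)π × (168.0)³ / (336)³ = 0.5236 = 52.4%.

52.4%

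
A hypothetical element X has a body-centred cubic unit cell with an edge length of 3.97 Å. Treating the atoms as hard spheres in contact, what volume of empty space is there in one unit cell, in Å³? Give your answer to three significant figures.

In a BCC lattice atoms touch along the body diagonal, so √3·a = 4r, so r = 0.4330a = 1.719 Å.
V_cell = a³ = 62.57 Å³; V_atoms = 2 × (4/3)πr³ = 42.56 Å³.
Empty space = 62.57 − 42.56 = 20.0 Å³.

20.0 Å³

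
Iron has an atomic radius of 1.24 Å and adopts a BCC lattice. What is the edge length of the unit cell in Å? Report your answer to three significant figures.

2.86 Å

In a BCC lattice, atoms touch along the body diagonal, so √3·a = 4r.
a = 4r/√3 = 4 × 1.24 / 1.7321 = 2.86 Å.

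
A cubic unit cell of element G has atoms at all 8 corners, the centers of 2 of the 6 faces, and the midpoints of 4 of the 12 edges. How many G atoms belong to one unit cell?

3

Corner atoms are shared by 8 cells (1/8 each), face atoms by 2 (1/2 each), edge atoms by 4 (1/4 each).
Net atoms = 8 × 1/8 + 2 × 1/2 + 4 × 1/4 = 1 + 1 + 1 = 3.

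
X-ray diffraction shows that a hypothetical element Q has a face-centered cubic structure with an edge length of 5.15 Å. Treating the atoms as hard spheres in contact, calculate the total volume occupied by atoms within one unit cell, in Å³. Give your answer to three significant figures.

101 Å³

In an FCC lattice atoms touch along the face diagonal, so √2·a = 4r, so r = 0.3536a = 1.821 Å.
V_atoms = Z × (4/3)πr³ = 4 × (4/3)π × (1.821)³ = 101 Å³.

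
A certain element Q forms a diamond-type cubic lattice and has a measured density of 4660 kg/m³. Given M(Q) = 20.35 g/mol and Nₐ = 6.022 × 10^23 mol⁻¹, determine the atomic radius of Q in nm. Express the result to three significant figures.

For a diamond cubic cell (Z = 8), a³ = Z·M/(N_A·ρ) = 8 × 20.35 / (6.022 × 10²³ × 4.660) = 5.801 × 10^-23 cm³, so a = 3.871 × 10^-8 cm = 0.3871 nm.
Nearest neighbors lie along the body diagonal with √3·a = 8r, so r = 0.2165 × a = 0.0838 nm.

0.0838 nm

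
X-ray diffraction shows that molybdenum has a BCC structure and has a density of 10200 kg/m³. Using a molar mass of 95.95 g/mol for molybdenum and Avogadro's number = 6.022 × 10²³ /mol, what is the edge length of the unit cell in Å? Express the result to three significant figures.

3.15 Å

With Z = 2 atoms per BCC cell, a³ = Z·M/(N_A·ρ) = 2 × 95.95 / (6.022 × 10²³ × 10.20 g/cm³) = 3.124 × 10^-23 cm³.
a = (3.124 × 10^-23)^(1/3) = 3.150 × 10^-8 cm = 3.15 Å.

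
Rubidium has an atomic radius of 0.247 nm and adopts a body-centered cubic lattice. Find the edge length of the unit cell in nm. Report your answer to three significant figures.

0.570 nm

In a BCC lattice, atoms touch along the body diagonal, so √3·a = 4r.
a = 4r/√3 = 4 × 0.247 / 1.7321 = 0.570 nm.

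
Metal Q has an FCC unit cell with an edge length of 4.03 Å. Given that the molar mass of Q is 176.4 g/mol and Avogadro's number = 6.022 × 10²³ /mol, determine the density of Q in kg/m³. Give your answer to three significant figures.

17900 kg/m³

An FCC unit cell contains Z = 4 atoms.
Cell volume: a³ = (4.03 Å)³ = (4.030 × 10^-8 cm)³ = 6.545 × 10^-23 cm³.
ρ = Z·M/(N_A·a³) = 4 × 176.4 / (6.022 × 10²³ × 6.545 × 10^-23) = 17.90 g/cm³ = 17900 kg/m³.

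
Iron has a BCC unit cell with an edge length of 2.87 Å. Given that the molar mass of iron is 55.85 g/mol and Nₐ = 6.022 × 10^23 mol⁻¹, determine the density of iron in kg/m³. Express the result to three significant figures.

A BCC unit cell contains Z = 2 atoms.
Cell volume: a³ = (2.87 Å)³ = (2.870 × 10^-8 cm)³ = 2.364 × 10^-23 cm³.
ρ = Z·M/(N_A·a³) = 2 × 55.85 / (6.022 × 10²³ × 2.364 × 10^-23) = 7.846 g/cm³ = 7850 kg/m³.

7850 kg/m³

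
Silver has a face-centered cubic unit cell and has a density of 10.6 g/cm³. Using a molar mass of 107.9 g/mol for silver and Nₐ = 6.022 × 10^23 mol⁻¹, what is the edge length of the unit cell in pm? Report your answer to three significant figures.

With Z = 4 atoms per FCC cell, a³ = Z·M/(N_A·ρ) = 4 × 107.9 / (6.022 × 10²³ × 10.60 g/cm³) = 6.761 × 10^-23 cm³.
a = (6.761 × 10^-23)^(1/3) = 4.074 × 10^-8 cm = 407 pm.

407 pm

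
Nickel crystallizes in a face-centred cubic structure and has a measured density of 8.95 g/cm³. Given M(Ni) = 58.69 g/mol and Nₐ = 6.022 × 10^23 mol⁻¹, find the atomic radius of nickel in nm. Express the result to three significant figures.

For an FCC cell (Z = 4), a³ = Z·M/(N_A·ρ) = 4 × 58.69 / (6.022 × 10²³ × 8.950) = 4.356 × 10^-23 cm³, so a = 3.518 × 10^-8 cm = 0.3518 nm.
Atoms touch along the face diagonal, so √2·a = 4r, so r = 0.3536 × a = 0.124 nm.

0.124 nm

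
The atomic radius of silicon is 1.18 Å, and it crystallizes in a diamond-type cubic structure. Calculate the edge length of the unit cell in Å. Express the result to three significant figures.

In a diamond cubic lattice, nearest neighbors lie along the body diagonal with √3·a = 8r.
a = 8r/√3 = 8 × 1.18 / 1.7321 = 5.45 Å.

5.45 Å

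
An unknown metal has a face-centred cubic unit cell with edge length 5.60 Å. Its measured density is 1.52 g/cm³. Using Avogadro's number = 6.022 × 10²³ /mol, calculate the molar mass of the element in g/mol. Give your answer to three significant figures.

An FCC cell has Z = 4 atoms; a = 5.600 × 10^-8 cm.
M = ρ·N_A·a³/Z = 1.52 × 6.022 × 10²³ × 1.756 × 10^-22 / 4 = 40.2 g/mol.

40.2 g/mol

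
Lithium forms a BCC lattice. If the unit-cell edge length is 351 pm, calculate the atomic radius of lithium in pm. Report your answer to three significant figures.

In a BCC lattice, atoms touch along the body diagonal, so √3·a = 4r.
r = √3·a/4 = 1.7321 × 351 / 4 = 152 pm.

152 pm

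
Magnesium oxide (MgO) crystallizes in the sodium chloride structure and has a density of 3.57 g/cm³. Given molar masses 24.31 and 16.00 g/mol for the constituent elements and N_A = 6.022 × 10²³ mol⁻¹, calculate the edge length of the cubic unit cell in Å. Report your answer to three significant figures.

M(MgO) = 40.31 g/mol; Z = 4 formula units per cell.
a³ = Z·M/(N_A·ρ) = 4 × 40.31 / (6.022 × 10²³ × 3.57) = 7.500 × 10^-23 cm³, so a = 4.217 × 10^-8 cm = 4.22 Å.

4.22 Å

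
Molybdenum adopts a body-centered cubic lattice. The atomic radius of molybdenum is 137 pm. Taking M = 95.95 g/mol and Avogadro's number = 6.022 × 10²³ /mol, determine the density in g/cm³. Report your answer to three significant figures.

10.1 g/cm³

In a BCC lattice, atoms touch along the body diagonal, so √3·a = 4r, giving a = 316.4 pm = 3.164 × 10^-8 cm.
With Z = 2, ρ = Z·M/(N_A·a³) = 2 × 95.95 / (6.022 × 10²³ × 3.167 × 10^-23) = 10.06 g/cm³.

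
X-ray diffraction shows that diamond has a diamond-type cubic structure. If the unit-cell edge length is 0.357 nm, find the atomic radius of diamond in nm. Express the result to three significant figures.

0.0773 nm

In a diamond cubic lattice, nearest neighbors lie along the body diagonal with √3·a = 8r.
r = √3·a/8 = 1.7321 × 0.357 / 8 = 0.0773 nm.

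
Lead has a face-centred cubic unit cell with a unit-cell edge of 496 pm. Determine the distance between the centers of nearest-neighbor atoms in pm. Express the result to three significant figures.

In an FCC structure, atoms touch along the face diagonal, so √2·a = 4r; the nearest-neighbor distance equals 2r = 0.7071·a.
d = 0.7071 × 496 = 351 pm.

351 pm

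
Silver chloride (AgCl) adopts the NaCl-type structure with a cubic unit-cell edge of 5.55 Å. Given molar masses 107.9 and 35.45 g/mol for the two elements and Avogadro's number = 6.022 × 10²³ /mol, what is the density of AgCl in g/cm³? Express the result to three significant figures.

5.57 g/cm³

The NaCl-type structure contains Z = 4 formula units per cell; M(AgCl) = 107.9 + 35.45 = 143.35 g/mol.
a³ = (5.550 × 10^-8 cm)³ = 1.710 × 10^-22 cm³.
ρ = 4 × 143.35 / (6.022 × 10²³ × 1.710 × 10^-22) = 5.570 g/cm³.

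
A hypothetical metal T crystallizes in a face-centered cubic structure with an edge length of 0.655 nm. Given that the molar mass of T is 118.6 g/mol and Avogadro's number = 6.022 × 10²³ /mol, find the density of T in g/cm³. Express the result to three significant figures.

2.80 g/cm³

An FCC unit cell contains Z = 4 atoms.
Cell volume: a³ = (0.655 nm)³ = (6.550 × 10^-8 cm)³ = 2.810 × 10^-22 cm³.
ρ = Z·M/(N_A·a³) = 4 × 118.6 / (6.022 × 10²³ × 2.810 × 10^-22) = 2.803 g/cm³.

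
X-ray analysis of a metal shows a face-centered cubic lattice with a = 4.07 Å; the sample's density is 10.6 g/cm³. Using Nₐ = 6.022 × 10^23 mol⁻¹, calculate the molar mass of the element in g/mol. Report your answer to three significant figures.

An FCC cell has Z = 4 atoms; a = 4.070 × 10^-8 cm.
M = ρ·N_A·a³/Z = 10.6 × 6.022 × 10²³ × 6.742 × 10^-23 / 4 = 108 g/mol.

108 g/mol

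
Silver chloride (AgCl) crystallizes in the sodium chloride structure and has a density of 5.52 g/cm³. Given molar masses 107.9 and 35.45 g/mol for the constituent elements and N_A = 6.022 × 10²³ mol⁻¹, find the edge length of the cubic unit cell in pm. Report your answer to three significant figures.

557 pm

M(AgCl) = 143.35 g/mol; Z = 4 formula units per cell.
a³ = Z·M/(N_A·ρ) = 4 × 143.35 / (6.022 × 10²³ × 5.52) = 1.725 × 10^-22 cm³, so a = 5.567 × 10^-8 cm = 557 pm.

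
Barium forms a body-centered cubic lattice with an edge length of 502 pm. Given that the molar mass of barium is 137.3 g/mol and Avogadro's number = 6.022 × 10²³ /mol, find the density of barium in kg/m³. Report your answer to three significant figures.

3600 kg/m³

A BCC unit cell contains Z = 2 atoms.
Cell volume: a³ = (502 pm)³ = (5.020 × 10^-8 cm)³ = 1.265 × 10^-22 cm³.
ρ = Z·M/(N_A·a³) = 2 × 137.3 / (6.022 × 10²³ × 1.265 × 10^-22) = 3.605 g/cm³ = 3600 kg/m³.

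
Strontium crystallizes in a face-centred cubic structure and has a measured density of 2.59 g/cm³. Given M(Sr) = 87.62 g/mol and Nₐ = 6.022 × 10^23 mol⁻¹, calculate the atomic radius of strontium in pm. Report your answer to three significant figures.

For an FCC cell (Z = 4), a³ = Z·M/(N_A·ρ) = 4 × 87.62 / (6.022 × 10²³ × 2.590) = 2.247 × 10^-22 cm³, so a = 6.080 × 10^-8 cm = 608.0 pm.
Atoms touch along the face diagonal, so √2·a = 4r, so r = 0.3536 × a = 215 pm.

215 pm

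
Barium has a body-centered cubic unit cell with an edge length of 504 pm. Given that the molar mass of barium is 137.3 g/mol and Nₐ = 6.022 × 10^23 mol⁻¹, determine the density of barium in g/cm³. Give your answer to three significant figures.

3.56 g/cm³

A BCC unit cell contains Z = 2 atoms.
Cell volume: a³ = (504 pm)³ = (5.040 × 10^-8 cm)³ = 1.280 × 10^-22 cm³.
ρ = Z·M/(N_A·a³) = 2 × 137.3 / (6.022 × 10²³ × 1.280 × 10^-22) = 3.562 g/cm³.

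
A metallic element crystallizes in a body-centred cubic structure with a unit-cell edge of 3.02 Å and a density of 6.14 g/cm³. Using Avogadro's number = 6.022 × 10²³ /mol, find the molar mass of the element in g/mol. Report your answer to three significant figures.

50.9 g/mol

A BCC cell has Z = 2 atoms; a = 3.020 × 10^-8 cm.
M = ρ·N_A·a³/Z = 6.14 × 6.022 × 10²³ × 2.754 × 10^-23 / 2 = 50.9 g/mol.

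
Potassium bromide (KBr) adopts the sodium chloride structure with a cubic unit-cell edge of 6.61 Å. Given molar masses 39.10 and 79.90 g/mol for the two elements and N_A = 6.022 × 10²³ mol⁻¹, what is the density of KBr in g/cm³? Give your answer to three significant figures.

The sodium chloride structure contains Z = 4 formula units per cell; M(KBr) = 39.10 + 79.90 = 119.0 g/mol.
a³ = (6.610 × 10^-8 cm)³ = 2.888 × 10^-22 cm³.
ρ = 4 × 119.0 / (6.022 × 10²³ × 2.888 × 10^-22) = 2.737 g/cm³.

2.74 g/cm³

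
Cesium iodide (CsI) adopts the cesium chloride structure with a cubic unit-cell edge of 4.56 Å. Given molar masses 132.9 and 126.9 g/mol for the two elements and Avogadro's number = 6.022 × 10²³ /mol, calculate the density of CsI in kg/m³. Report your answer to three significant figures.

4550 kg/m³

The cesium chloride structure contains Z = 1 formula unit per cell; M(CsI) = 132.9 + 126.9 = 259.8 g/mol.
a³ = (4.560 × 10^-8 cm)³ = 9.482 × 10^-23 cm³.
ρ = 1 × 259.8 / (6.022 × 10²³ × 9.482 × 10^-23) = 4.550 g/cm³ = 4550 kg/m³.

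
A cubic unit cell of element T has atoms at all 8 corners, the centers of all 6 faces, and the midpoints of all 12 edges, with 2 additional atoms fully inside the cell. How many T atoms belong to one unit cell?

Corner atoms are shared by 8 cells (1/8 each), face atoms by 2 (1/2 each), edge atoms by 4 (1/4 each), interior atoms are unshared.
Net atoms = 8 × 1/8 + 6 × 1/2 + 12 × 1/4 + 2 = 1 + 3 + 3 + 2 = 9.

9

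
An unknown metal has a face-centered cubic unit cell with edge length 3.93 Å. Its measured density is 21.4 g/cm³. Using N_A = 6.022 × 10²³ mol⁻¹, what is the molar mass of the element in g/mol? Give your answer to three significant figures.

196 g/mol

An FCC cell has Z = 4 atoms; a = 3.930 × 10^-8 cm.
M = ρ·N_A·a³/Z = 21.4 × 6.022 × 10²³ × 6.070 × 10^-23 / 4 = 196 g/mol.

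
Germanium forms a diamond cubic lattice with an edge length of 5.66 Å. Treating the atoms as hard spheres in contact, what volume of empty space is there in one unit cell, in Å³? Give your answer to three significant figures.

120 Å³

In a diamond cubic lattice nearest neighbors lie along the body diagonal with √3·a = 8r, so r = 0.2165a = 1.225 Å.
V_cell = a³ = 181.3 Å³; V_atoms = 8 × (4/3)πr³ = 61.67 Å³.
Empty space = 181.3 − 61.67 = 120 Å³.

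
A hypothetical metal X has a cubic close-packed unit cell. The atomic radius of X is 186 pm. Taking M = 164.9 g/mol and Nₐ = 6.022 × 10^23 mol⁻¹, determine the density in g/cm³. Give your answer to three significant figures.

7.52 g/cm³

In an FCC lattice, atoms touch along the face diagonal, so √2·a = 4r, giving a = 526.1 pm = 5.261 × 10^-8 cm.
With Z = 4, ρ = Z·M/(N_A·a³) = 4 × 164.9 / (6.022 × 10²³ × 1.456 × 10^-22) = 7.523 g/cm³.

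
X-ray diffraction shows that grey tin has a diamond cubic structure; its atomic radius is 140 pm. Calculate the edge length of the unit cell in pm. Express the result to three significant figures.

In a diamond cubic lattice, nearest neighbors lie along the body diagonal with √3·a = 8r.
a = 8r/√3 = 8 × 140 / 1.7321 = 647 pm.

647 pm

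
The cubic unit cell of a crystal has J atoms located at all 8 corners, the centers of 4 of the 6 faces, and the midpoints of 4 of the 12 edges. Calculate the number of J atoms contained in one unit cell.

Corner atoms are shared by 8 cells (1/8 each), face atoms by 2 (1/2 each), edge atoms by 4 (1/4 each).
Net atoms = 8 × 1/8 + 4 × 1/2 + 4 × 1/4 = 1 + 2 + 1 = 4.

4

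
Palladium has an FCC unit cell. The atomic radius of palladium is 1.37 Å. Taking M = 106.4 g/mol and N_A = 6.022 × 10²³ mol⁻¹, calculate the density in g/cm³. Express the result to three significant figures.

In an FCC lattice, atoms touch along the face diagonal, so √2·a = 4r, giving a = 3.875 Å = 3.875 × 10^-8 cm.
With Z = 4, ρ = Z·M/(N_A·a³) = 4 × 106.4 / (6.022 × 10²³ × 5.818 × 10^-23) = 12.15 g/cm³.

12.1 g/cm³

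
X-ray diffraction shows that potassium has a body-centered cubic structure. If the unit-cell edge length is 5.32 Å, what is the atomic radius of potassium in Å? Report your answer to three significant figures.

2.30 Å

In a BCC lattice, atoms touch along the body diagonal, so √3·a = 4r.
r = √3·a/4 = 1.7321 × 5.32 / 4 = 2.30 Å.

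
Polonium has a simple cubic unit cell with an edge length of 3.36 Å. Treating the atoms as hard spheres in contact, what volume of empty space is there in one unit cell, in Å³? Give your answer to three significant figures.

18.1 Å³

In a simple cubic lattice atoms touch along the cell edge, so a = 2r, so r = 0.5000a = 1.680 Å.
V_cell = a³ = 37.93 Å³; V_atoms = 1 × (4/3)πr³ = 19.86 Å³.
Empty space = 37.93 − 19.86 = 18.1 Å³.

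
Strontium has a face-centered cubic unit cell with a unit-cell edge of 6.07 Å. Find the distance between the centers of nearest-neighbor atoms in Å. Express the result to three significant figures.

4.29 Å

In an FCC structure, atoms touch along the face diagonal, so √2·a = 4r; the nearest-neighbor distance equals 2r = 0.7071·a.
d = 0.7071 × 6.07 = 4.29 Å.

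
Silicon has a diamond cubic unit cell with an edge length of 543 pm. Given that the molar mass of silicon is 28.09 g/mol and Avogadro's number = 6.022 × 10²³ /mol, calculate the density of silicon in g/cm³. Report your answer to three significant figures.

A diamond cubic unit cell contains Z = 8 atoms.
Cell volume: a³ = (543 pm)³ = (5.430 × 10^-8 cm)³ = 1.601 × 10^-22 cm³.
ρ = Z·M/(N_A·a³) = 8 × 28.09 / (6.022 × 10²³ × 1.601 × 10^-22) = 2.331 g/cm³.

2.33 g/cm³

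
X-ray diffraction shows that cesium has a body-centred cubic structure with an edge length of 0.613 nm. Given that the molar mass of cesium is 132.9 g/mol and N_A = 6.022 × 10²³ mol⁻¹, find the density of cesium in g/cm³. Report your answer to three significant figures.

1.92 g/cm³

A BCC unit cell contains Z = 2 atoms.
Cell volume: a³ = (0.613 nm)³ = (6.130 × 10^-8 cm)³ = 2.303 × 10^-22 cm³.
ρ = Z·M/(N_A·a³) = 2 × 132.9 / (6.022 × 10²³ × 2.303 × 10^-22) = 1.916 g/cm³.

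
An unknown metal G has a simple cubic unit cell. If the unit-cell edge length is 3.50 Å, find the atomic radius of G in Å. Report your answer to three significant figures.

In a simple cubic lattice, atoms touch along the cell edge, so a = 2r.
r = a/2 = 3.50/2 = 1.75 Å.

1.75 Å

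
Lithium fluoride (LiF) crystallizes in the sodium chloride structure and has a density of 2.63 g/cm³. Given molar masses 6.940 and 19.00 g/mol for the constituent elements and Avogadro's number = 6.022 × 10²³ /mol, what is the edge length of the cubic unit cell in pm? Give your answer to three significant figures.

M(LiF) = 25.94 g/mol; Z = 4 formula units per cell.
a³ = Z·M/(N_A·ρ) = 4 × 25.94 / (6.022 × 10²³ × 2.63) = 6.551 × 10^-23 cm³, so a = 4.031 × 10^-8 cm = 403 pm.

403 pm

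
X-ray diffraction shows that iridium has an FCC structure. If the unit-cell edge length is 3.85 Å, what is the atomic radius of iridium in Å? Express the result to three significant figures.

1.36 Å

In an FCC lattice, atoms touch along the face diagonal, so √2·a = 4r.
r = √2·a/4 = 1.4142 × 3.85 / 4 = 1.36 Å.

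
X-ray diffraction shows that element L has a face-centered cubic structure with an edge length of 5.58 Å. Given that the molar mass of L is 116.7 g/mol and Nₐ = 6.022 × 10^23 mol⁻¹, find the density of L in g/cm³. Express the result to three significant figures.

An FCC unit cell contains Z = 4 atoms.
Cell volume: a³ = (5.58 Å)³ = (5.580 × 10^-8 cm)³ = 1.737 × 10^-22 cm³.
ρ = Z·M/(N_A·a³) = 4 × 116.7 / (6.022 × 10²³ × 1.737 × 10^-22) = 4.462 g/cm³.

4.46 g/cm³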